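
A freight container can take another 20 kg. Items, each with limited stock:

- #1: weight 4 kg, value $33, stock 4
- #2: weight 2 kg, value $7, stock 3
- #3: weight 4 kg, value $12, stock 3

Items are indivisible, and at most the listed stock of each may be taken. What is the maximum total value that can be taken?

$146

Best selections within weight 20 and stock limits:
- 4×#1 + 2×#2: weight 20, value 146
- 4×#1 + 1×#3: weight 20, value 144
- 4×#1 + 1×#2: weight 18, value 139
Best: $146.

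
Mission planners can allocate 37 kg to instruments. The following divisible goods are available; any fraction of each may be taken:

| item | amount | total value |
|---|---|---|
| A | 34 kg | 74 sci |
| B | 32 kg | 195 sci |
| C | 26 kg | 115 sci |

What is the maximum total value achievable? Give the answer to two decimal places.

217.12

Take in order of value per unit:
- B (195/32 per unit): all 32 → value 195, running total 195.00
- C (115/26 per unit): 5 of 26 → value 5×115/26 = 22.1154, running total 217.12
Total 217.12.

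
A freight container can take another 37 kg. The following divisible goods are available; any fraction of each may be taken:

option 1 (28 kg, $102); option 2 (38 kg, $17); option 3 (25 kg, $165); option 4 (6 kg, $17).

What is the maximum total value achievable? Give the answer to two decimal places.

208.71

Take in order of value per unit:
- option 3 (165/25 per unit): all 25 → value 165, running total 165.00
- option 1 (102/28 per unit): 12 of 28 → value 12×102/28 = 43.7143, running total 208.71
Total 208.71.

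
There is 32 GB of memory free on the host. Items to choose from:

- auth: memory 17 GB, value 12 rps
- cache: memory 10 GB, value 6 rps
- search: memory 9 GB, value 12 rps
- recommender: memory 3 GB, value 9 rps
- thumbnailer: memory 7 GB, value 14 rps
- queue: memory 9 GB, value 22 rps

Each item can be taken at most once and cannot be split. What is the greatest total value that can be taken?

Check high-value combinations within 32 GB:
- search+recommender+thumbnailer+queue: memory 9+3+7+9=28, value 12+9+14+22=57
- cache+recommender+thumbnailer+queue: memory 10+3+7+9=29, value 6+9+14+22=51
- cache+search+recommender+queue: memory 10+9+3+9=31, value 6+12+9+22=49
- search+thumbnailer+queue: memory 9+7+9=25, value 12+14+22=48
- recommender+thumbnailer+queue: memory 3+7+9=19, value 9+14+22=45
Best: 57 rps.

57 rps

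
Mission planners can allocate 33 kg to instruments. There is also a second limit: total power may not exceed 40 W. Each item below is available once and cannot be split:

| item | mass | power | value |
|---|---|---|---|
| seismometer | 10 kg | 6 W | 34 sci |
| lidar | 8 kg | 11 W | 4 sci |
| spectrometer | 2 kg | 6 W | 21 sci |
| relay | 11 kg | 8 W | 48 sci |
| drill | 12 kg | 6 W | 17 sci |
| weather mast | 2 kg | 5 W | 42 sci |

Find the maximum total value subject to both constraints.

Feasible sets respecting both limits:
- seismometer+lidar+spectrometer+relay+weather mast: mass 33, power 36, value 149
- seismometer+spectrometer+relay+weather mast: mass 25, power 25, value 145
- seismometer+lidar+relay+weather mast: mass 31, power 30, value 128
Best: 149 sci.

149 sci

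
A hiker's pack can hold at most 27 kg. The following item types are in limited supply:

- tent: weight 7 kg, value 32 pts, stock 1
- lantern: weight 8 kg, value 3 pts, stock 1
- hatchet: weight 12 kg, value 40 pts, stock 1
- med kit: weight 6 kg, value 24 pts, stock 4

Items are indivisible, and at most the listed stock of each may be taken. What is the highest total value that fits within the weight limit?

Best selections within weight 27 and stock limits:
- 1×tent + 3×med kit: weight 25, value 104
- 4×med kit: weight 24, value 96
Best: 104 pts.

104 pts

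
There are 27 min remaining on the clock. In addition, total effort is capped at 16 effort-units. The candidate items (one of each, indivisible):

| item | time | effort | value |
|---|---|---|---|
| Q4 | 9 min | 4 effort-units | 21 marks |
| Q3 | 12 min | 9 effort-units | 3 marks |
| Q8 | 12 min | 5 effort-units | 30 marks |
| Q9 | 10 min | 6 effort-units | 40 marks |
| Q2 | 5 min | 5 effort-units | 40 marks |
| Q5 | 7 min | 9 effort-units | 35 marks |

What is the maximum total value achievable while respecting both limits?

110 marks

Feasible sets respecting both limits:
- Q8+Q9+Q2: time 27, effort 16, value 110
- Q4+Q9+Q2: time 24, effort 15, value 101
- Q4+Q8+Q2: time 26, effort 14, value 91
Best: 110 marks.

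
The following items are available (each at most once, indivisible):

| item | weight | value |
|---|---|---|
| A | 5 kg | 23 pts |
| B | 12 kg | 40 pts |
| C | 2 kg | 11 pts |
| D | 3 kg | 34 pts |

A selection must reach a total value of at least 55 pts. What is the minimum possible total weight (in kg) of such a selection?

8

Subsets with value ≥ 55, sorted by total weight:
- A+D: weight 8, value 57
- A+C+D: weight 10, value 68
- B+D: weight 15, value 74
- B+C+D: weight 17, value 85
Minimum weight: 8 kg.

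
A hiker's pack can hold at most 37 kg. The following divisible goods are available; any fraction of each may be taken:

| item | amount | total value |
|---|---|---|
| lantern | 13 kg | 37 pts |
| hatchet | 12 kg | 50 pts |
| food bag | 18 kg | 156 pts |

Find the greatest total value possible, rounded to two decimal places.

Take in order of value per unit:
- food bag (156/18 per unit): all 18 → value 156, running total 156.00
- hatchet (50/12 per unit): all 12 → value 50, running total 206.00
- lantern (37/13 per unit): 7 of 13 → value 7×37/13 = 19.9231, running total 225.92
Total 225.92.

225.92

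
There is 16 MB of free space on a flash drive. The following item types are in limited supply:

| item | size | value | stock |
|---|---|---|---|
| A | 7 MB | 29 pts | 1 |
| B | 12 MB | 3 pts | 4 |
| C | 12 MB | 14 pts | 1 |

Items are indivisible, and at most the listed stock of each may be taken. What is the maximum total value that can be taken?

Best selections within size 16 and stock limits:
- 1×A: size 7, value 29
- 1×C: size 12, value 14
- 1×B: size 12, value 3
Best: 29 pts.

29 pts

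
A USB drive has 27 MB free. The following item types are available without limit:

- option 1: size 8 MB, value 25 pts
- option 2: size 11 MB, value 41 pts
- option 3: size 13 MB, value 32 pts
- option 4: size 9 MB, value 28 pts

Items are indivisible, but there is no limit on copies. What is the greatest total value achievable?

91 pts

Best value-per-unit is option 2 at 41/11; filling with it alone gives 2×41 = 82.
Optimal mix: 2×option 1 + 1×option 2 → size 27, value 91.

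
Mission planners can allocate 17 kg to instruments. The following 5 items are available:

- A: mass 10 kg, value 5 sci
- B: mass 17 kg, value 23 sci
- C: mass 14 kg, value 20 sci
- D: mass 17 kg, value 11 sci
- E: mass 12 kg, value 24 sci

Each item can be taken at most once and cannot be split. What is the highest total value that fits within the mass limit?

Check high-value combinations within 17 kg:
- E: mass 12, value 24
- B: mass 17, value 23
- C: mass 14, value 20
Best: 24 sci.

24 sci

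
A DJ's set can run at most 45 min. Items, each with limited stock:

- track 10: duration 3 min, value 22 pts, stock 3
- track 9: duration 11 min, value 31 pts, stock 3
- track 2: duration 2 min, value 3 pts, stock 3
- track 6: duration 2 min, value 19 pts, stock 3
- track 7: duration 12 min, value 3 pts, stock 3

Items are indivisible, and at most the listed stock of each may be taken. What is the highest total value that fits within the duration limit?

Top feasible selections:
- 3×track 10 + 2×track 9 + 3×track 2 + 3×track 6: duration 43, value 194
- 2×track 10 + 3×track 9 + 3×track 6: duration 45, value 194
Best: 194 pts.

194 pts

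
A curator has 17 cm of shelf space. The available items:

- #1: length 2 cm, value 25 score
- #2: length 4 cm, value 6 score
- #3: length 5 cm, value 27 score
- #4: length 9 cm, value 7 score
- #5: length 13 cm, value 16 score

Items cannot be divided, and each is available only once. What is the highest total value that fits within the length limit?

Check high-value combinations within 17 cm:
- #1+#3+#4: length 2+5+9=16, value 25+27+7=59
- #1+#2+#3: length 2+4+5=11, value 25+6+27=58
- #1+#3: length 2+5=7, value 25+27=52
Best: 59 score.

59 score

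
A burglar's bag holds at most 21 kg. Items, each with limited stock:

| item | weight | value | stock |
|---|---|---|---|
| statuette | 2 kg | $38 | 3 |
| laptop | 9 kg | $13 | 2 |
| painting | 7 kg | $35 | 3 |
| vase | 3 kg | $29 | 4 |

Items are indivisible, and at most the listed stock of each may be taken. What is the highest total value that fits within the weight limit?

$230

Best selections within weight 21 and stock limits:
- 3×statuette + 4×vase: weight 18, value 230
- 3×statuette + 1×painting + 2×vase: weight 19, value 207
- 3×statuette + 3×vase: weight 15, value 201
- 2×statuette + 1×painting + 3×vase: weight 20, value 198
Best: $230.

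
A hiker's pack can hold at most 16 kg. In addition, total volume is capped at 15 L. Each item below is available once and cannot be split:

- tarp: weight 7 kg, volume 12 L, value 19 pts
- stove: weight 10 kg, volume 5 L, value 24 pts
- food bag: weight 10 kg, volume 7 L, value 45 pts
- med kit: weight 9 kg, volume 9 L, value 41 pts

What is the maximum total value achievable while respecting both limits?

Feasible sets respecting both limits:
- food bag: weight 10, volume 7, value 45
- med kit: weight 9, volume 9, value 41
- stove: weight 10, volume 5, value 24
Best: 45 pts.

45 pts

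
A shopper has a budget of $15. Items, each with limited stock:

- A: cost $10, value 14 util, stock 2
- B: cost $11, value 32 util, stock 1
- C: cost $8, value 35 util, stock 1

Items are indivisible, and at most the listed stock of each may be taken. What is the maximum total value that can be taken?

Top feasible selections:
- 1×C: cost 8, value 35
- 1×B: cost 11, value 32
- 1×A: cost 10, value 14
Best: 35 util.

35 util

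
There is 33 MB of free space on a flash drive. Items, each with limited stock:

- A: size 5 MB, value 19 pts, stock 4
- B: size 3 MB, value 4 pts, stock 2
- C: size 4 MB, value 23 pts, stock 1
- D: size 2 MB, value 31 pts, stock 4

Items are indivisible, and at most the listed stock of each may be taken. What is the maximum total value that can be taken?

223 pts

Best selections within size 33 and stock limits:
- 4×A + 1×C + 4×D: size 32, value 223
- 3×A + 2×B + 1×C + 4×D: size 33, value 212
- 3×A + 1×B + 1×C + 4×D: size 30, value 208
- 3×A + 1×C + 4×D: size 27, value 204
Best: 223 pts.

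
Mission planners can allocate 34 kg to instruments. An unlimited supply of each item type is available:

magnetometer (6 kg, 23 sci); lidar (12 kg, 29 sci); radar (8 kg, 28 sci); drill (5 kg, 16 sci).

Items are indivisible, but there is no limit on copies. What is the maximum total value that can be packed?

Best value-per-unit is magnetometer at 23/6; filling with it alone gives 5×23 = 115.
Optimal mix: 3×magnetometer + 2×radar → mass 34, value 125.

125 sci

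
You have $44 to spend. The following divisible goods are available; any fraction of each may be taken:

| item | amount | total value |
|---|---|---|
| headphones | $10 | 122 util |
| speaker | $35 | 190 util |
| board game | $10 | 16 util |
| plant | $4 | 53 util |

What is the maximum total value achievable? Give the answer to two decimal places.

Take in order of value per unit:
- plant (53/4 per unit): all 4 → value 53, running total 53.00
- headphones (122/10 per unit): all 10 → value 122, running total 175.00
- speaker (190/35 per unit): 30 of 35 → value 30×190/35 = 162.8571, running total 337.86
Total 337.86.

337.86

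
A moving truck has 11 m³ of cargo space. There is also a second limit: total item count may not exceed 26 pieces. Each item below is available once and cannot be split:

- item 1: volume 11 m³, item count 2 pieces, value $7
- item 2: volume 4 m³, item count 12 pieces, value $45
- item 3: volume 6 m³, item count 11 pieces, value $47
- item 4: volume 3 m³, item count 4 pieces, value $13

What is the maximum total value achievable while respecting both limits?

Feasible sets respecting both limits:
- item 2+item 3: volume 10, item count 23, value 92
- item 3+item 4: volume 9, item count 15, value 60
- item 2+item 4: volume 7, item count 16, value 58
- item 3: volume 6, item count 11, value 47
Best: $92.

$92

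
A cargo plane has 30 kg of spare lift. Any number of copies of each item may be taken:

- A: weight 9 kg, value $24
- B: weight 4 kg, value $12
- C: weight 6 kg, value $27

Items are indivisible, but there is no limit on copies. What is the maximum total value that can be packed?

$135

Best value-per-unit is C at 27/6, and filling with it alone uses weight 5×6=30. No mix of the others beats 5×27 = 135.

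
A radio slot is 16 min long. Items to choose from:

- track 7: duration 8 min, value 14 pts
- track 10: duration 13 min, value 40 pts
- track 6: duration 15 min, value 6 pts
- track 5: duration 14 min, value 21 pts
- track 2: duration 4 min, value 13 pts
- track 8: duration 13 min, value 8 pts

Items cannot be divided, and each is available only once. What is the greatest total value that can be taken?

Check high-value combinations within 16 min:
- track 10: duration 13, value 40
- track 7+track 2: duration 8+4=12, value 14+13=27
- track 5: duration 14, value 21
- track 7: duration 8, value 14
- track 2: duration 4, value 13
Best: 40 pts.

40 pts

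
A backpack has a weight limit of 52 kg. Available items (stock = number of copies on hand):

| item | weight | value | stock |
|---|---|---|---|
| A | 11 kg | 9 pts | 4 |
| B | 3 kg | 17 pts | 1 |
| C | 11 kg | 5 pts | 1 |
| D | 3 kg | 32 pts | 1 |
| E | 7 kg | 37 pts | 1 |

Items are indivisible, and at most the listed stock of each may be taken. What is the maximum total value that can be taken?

Best selections within weight 52 and stock limits:
- 3×A + 1×B + 1×D + 1×E: weight 46, value 113
- 2×A + 1×B + 1×C + 1×D + 1×E: weight 46, value 109
- 2×A + 1×B + 1×D + 1×E: weight 35, value 104
- 1×A + 1×B + 1×C + 1×D + 1×E: weight 35, value 100
Best: 113 pts.

113 pts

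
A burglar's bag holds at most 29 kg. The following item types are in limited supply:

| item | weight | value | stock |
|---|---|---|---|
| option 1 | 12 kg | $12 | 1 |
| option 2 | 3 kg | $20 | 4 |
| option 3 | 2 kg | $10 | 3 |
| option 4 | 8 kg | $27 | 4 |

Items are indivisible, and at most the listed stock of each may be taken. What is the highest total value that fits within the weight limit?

Top feasible selections:
- 4×option 2 + 3×option 3 + 1×option 4: weight 26, value 137
- 4×option 2 + 2×option 4: weight 28, value 134
- 3×option 2 + 2×option 3 + 2×option 4: weight 29, value 134
- 4×option 2 + 2×option 3 + 1×option 4: weight 24, value 127
Best: $137.

$137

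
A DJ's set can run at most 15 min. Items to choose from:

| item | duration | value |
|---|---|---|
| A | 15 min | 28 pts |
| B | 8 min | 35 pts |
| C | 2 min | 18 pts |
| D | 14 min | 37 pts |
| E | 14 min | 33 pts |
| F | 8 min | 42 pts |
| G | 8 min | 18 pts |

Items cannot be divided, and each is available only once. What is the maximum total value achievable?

60 pts

Check high-value combinations within 15 min:
- C+F: duration 2+8=10, value 18+42=60
- B+C: duration 8+2=10, value 35+18=53
- F: duration 8, value 42
- D: duration 14, value 37
Best: 60 pts.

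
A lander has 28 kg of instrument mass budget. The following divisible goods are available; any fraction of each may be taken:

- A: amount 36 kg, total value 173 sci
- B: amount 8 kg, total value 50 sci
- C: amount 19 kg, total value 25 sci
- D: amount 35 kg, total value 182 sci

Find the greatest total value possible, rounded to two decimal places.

Take in order of value per unit:
- B (50/8 per unit): all 8 → value 50, running total 50.00
- D (182/35 per unit): 20 of 35 → value 20×182/35 = 104.0000, running total 154.00
Total 154.00.

154.00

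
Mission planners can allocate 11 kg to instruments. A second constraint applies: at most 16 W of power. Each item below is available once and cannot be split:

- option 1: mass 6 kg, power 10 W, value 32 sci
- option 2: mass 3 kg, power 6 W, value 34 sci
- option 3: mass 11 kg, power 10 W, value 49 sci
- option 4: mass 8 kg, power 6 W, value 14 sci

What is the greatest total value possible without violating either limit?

66 sci

Feasible sets respecting both limits:
- option 1+option 2: mass 9, power 16, value 66
- option 3: mass 11, power 10, value 49
- option 2+option 4: mass 11, power 12, value 48
Best: 66 sci.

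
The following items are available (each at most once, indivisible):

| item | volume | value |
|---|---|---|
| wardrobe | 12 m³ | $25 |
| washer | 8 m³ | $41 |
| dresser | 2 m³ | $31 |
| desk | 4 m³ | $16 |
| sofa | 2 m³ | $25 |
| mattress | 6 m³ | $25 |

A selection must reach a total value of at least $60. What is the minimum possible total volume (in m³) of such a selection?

8

Subsets with value ≥ 60, sorted by total volume:
- dresser+desk+sofa: volume 8, value 72
- dresser+sofa+mattress: volume 10, value 81
- washer+dresser: volume 10, value 72
- washer+sofa: volume 10, value 66
Minimum volume: 8 m³.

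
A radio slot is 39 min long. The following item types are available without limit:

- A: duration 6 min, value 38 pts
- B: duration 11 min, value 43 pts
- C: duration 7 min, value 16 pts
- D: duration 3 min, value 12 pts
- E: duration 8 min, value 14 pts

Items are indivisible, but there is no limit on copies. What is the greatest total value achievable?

240 pts

Best value-per-unit is A at 38/6; filling with it alone gives 6×38 = 228.
Optimal mix: 6×A + 1×D → duration 39, value 240.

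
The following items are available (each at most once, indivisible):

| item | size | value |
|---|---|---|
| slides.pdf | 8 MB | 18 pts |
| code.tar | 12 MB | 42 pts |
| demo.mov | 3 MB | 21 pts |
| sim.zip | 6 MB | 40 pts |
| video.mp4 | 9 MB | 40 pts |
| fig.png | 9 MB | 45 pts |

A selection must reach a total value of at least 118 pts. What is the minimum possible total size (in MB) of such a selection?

24

Subsets with value ≥ 118, sorted by total size:
- sim.zip+video.mp4+fig.png: size 24, value 125
- slides.pdf+demo.mov+sim.zip+fig.png: size 26, value 124
Minimum size: 24 MB.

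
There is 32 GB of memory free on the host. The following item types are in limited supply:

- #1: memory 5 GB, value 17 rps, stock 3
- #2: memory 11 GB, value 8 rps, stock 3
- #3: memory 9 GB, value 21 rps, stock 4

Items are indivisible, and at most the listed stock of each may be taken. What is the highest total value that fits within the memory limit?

Top feasible selections:
- 1×#1 + 3×#3: memory 32, value 80
- 2×#1 + 2×#3: memory 28, value 76
- 3×#1 + 1×#3: memory 24, value 72
Best: 80 rps.

80 rps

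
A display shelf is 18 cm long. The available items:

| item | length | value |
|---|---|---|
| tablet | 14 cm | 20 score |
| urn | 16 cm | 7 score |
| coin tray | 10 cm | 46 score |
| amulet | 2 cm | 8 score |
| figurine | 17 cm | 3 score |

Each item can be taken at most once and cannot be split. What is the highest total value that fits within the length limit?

Check high-value combinations within 18 cm:
- coin tray+amulet: length 10+2=12, value 46+8=54
- coin tray: length 10, value 46
- tablet+amulet: length 14+2=16, value 20+8=28
- tablet: length 14, value 20
Best: 54 score.

54 score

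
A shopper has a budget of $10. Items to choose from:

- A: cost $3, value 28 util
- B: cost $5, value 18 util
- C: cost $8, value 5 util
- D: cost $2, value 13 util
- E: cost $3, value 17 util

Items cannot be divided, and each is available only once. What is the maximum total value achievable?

59 util

Check high-value combinations within $10:
- A+B+D: cost 3+5+2=10, value 28+18+13=59
- A+D+E: cost 3+2+3=8, value 28+13+17=58
- B+D+E: cost 5+2+3=10, value 18+13+17=48
Best: 59 util.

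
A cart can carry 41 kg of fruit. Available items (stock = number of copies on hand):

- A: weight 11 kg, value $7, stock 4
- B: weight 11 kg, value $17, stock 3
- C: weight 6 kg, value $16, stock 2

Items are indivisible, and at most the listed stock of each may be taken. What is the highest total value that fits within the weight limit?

$67

Best selections within weight 41 and stock limits:
- 3×B + 1×C: weight 39, value 67
- 2×B + 2×C: weight 34, value 66
- 1×A + 2×B + 1×C: weight 39, value 57
- 1×A + 1×B + 2×C: weight 34, value 56
Best: $67.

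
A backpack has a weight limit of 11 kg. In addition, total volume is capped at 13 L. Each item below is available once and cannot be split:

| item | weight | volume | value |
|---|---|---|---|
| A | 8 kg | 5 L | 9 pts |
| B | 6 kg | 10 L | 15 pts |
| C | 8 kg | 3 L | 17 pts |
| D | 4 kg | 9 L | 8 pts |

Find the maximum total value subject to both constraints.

17 pts

Feasible sets respecting both limits:
- C: weight 8, volume 3, value 17
- B: weight 6, volume 10, value 15
- A: weight 8, volume 5, value 9
- D: weight 4, volume 9, value 8
Best: 17 pts.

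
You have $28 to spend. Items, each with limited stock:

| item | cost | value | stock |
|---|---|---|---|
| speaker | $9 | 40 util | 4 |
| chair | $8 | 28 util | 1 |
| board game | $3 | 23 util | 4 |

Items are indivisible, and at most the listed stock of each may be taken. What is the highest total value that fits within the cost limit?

149 util

Best selections within cost 28 and stock limits:
- 2×speaker + 3×board game: cost 27, value 149
- 1×speaker + 1×chair + 3×board game: cost 26, value 137
Best: 149 util.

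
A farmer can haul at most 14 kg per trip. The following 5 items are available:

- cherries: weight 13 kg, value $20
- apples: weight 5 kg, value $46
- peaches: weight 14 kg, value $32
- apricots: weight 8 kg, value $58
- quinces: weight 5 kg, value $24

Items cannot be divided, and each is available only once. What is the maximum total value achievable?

$104

Check high-value combinations within 14 kg:
- apples+apricots: weight 5+8=13, value 46+58=104
- apricots+quinces: weight 8+5=13, value 58+24=82
- apples+quinces: weight 5+5=10, value 46+24=70
- apricots: weight 8, value 58
- apples: weight 5, value 46
Best: $104.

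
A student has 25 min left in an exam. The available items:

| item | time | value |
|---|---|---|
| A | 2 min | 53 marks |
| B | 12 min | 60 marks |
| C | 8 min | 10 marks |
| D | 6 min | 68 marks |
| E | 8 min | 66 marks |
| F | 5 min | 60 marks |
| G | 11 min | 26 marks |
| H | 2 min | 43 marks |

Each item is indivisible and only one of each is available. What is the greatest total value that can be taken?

290 marks

Check high-value combinations within 25 min:
- A+D+E+F+H: time 2+6+8+5+2=23, value 53+68+66+60+43=290
- A+D+E+F: time 2+6+8+5=21, value 53+68+66+60=247
- A+B+D+F: time 2+12+6+5=25, value 53+60+68+60=241
Best: 290 marks.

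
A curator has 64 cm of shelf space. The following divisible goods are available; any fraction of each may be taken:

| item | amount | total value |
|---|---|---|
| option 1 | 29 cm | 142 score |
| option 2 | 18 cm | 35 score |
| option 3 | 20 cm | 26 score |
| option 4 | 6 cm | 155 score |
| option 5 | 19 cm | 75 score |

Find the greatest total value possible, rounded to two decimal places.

Take in order of value per unit:
- option 4 (155/6 per unit): all 6 → value 155, running total 155.00
- option 1 (142/29 per unit): all 29 → value 142, running total 297.00
- option 5 (75/19 per unit): all 19 → value 75, running total 372.00
- option 2 (35/18 per unit): 10 of 18 → value 10×35/18 = 19.4444, running total 391.44
Total 391.44.

391.44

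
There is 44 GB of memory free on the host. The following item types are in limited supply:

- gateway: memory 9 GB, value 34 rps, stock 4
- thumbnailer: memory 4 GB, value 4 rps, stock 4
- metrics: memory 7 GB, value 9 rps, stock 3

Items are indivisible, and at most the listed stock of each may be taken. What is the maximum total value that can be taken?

145 rps

Top feasible selections:
- 4×gateway + 1×metrics: memory 43, value 145
- 4×gateway + 2×thumbnailer: memory 44, value 144
- 4×gateway + 1×thumbnailer: memory 40, value 140
- 4×gateway: memory 36, value 136
Best: 145 rps.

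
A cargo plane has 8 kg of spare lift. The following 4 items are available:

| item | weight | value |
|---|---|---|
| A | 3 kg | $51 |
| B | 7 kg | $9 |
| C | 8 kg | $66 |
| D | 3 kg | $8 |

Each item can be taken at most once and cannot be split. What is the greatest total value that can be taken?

Check high-value combinations within 8 kg:
- C: weight 8, value 66
- A+D: weight 3+3=6, value 51+8=59
- A: weight 3, value 51
Best: $66.

$66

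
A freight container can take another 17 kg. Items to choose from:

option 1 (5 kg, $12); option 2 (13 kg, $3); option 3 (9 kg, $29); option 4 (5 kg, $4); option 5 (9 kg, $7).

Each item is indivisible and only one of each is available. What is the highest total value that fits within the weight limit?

$41

Check high-value combinations within 17 kg:
- option 1+option 3: weight 5+9=14, value 12+29=41
- option 3+option 4: weight 9+5=14, value 29+4=33
- option 3: weight 9, value 29
Best: $41.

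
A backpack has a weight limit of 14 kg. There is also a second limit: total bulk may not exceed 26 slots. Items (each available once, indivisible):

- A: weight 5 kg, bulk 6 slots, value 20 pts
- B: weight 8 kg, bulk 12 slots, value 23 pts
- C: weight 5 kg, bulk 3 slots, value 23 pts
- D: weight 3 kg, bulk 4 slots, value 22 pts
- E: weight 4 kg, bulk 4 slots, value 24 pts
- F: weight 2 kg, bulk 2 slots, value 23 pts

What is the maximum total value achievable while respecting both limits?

Feasible sets respecting both limits:
- C+D+E+F: weight 14, bulk 13, value 92
- A+D+E+F: weight 14, bulk 16, value 89
- B+E+F: weight 14, bulk 18, value 70
Best: 92 pts.

92 pts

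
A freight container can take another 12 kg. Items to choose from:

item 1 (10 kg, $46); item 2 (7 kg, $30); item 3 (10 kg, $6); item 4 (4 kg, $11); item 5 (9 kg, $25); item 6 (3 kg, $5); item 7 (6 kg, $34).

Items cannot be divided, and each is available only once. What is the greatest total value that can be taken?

Check high-value combinations within 12 kg:
- item 1: weight 10, value 46
- item 4+item 7: weight 4+6=10, value 11+34=45
- item 2+item 4: weight 7+4=11, value 30+11=41
- item 6+item 7: weight 3+6=9, value 5+34=39
- item 2+item 6: weight 7+3=10, value 30+5=35
Best: $46.

$46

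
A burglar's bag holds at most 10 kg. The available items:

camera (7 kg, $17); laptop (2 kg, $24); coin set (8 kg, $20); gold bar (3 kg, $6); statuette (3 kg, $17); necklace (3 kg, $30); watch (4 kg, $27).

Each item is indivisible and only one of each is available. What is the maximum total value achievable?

This is a 0/1 knapsack; check combinations near the capacity.
- laptop+necklace+watch: weight 2+3+4=9, value 24+30+27=81
- statuette+necklace+watch: weight 3+3+4=10, value 17+30+27=74
- laptop+statuette+necklace: weight 2+3+3=8, value 24+17+30=71
Best: $81.

$81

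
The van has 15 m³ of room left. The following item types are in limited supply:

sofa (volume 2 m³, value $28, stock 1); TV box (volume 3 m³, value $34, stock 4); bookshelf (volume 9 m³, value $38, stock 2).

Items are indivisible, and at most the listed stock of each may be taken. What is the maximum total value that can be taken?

$164

Best selections within volume 15 and stock limits:
- 1×sofa + 4×TV box: volume 14, value 164
- 4×TV box: volume 12, value 136
- 1×sofa + 3×TV box: volume 11, value 130
- 2×TV box + 1×bookshelf: volume 15, value 106
Best: $164.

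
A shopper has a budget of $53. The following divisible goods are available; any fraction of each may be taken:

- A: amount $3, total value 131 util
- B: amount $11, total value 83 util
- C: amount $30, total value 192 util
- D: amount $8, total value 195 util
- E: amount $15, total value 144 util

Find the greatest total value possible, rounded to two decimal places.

655.40

Take in order of value per unit:
- A (131/3 per unit): all 3 → value 131, running total 131.00
- D (195/8 per unit): all 8 → value 195, running total 326.00
- E (144/15 per unit): all 15 → value 144, running total 470.00
- B (83/11 per unit): all 11 → value 83, running total 553.00
- C (192/30 per unit): 16 of 30 → value 16×192/30 = 102.4000, running total 655.40
Total 655.40.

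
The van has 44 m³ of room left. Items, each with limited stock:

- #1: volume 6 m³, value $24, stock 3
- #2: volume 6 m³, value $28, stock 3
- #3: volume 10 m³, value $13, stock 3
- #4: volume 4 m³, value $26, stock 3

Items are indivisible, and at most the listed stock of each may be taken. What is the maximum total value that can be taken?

$210

Best selections within volume 44 and stock limits:
- 2×#1 + 3×#2 + 3×#4: volume 42, value 210
- 3×#1 + 3×#2 + 2×#4: volume 44, value 208
- 3×#1 + 2×#2 + 3×#4: volume 42, value 206
- 1×#1 + 3×#2 + 3×#4: volume 36, value 186
Best: $210.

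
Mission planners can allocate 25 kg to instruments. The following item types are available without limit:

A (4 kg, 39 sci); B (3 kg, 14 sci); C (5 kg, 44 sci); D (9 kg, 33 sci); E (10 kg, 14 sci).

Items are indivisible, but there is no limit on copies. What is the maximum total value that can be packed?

239 sci

Best value-per-unit is A at 39/4; filling with it alone gives 6×39 = 234.
Optimal mix: 5×A + 1×C → mass 25, value 239.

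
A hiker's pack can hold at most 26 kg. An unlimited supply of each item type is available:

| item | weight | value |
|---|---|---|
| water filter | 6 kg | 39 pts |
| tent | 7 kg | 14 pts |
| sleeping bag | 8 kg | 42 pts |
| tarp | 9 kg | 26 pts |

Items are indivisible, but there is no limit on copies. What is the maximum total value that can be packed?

Best value-per-unit is water filter at 39/6; filling with it alone gives 4×39 = 156.
Optimal mix: 3×water filter + 1×sleeping bag → weight 26, value 159.

159 pts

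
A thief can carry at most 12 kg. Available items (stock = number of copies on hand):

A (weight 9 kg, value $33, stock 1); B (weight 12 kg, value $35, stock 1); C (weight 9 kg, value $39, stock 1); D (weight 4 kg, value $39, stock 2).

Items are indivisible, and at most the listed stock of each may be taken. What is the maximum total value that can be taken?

Best selections within weight 12 and stock limits:
- 2×D: weight 8, value 78
- 1×D: weight 4, value 39
- 1×C: weight 9, value 39
Best: $78.

$78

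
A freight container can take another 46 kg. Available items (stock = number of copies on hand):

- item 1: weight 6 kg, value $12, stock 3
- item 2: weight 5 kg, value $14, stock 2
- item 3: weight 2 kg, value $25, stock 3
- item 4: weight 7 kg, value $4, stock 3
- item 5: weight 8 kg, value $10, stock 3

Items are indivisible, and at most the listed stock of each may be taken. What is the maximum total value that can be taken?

Top feasible selections:
- 3×item 1 + 2×item 2 + 3×item 3 + 1×item 5: weight 42, value 149
- 2×item 1 + 2×item 2 + 3×item 3 + 2×item 5: weight 44, value 147
- 3×item 1 + 1×item 2 + 3×item 3 + 2×item 5: weight 45, value 145
- 1×item 1 + 2×item 2 + 3×item 3 + 3×item 5: weight 46, value 145
Best: $149.

$149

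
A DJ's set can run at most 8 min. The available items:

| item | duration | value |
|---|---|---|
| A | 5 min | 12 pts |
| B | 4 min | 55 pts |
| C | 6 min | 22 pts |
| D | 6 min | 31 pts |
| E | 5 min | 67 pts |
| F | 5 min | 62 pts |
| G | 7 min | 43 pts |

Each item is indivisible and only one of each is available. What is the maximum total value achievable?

Check high-value combinations within 8 min:
- E: duration 5, value 67
- F: duration 5, value 62
- B: duration 4, value 55
- G: duration 7, value 43
- D: duration 6, value 31
Best: 67 pts.

67 pts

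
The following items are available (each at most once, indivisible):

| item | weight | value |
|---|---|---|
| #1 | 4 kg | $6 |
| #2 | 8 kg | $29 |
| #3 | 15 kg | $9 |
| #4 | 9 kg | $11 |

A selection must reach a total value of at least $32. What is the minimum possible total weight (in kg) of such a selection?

12

Subsets with value ≥ 32, sorted by total weight:
- #1+#2: weight 12, value 35
- #2+#4: weight 17, value 40
- #1+#2+#4: weight 21, value 46
- #2+#3: weight 23, value 38
Minimum weight: 12 kg.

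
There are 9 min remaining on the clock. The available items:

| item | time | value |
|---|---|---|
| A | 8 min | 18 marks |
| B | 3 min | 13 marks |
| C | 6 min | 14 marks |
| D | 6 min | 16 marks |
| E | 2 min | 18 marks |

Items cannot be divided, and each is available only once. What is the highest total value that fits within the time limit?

This is a 0/1 knapsack; check combinations near the capacity.
- D+E: time 6+2=8, value 16+18=34
- C+E: time 6+2=8, value 14+18=32
- B+E: time 3+2=5, value 13+18=31
- B+D: time 3+6=9, value 13+16=29
- B+C: time 3+6=9, value 13+14=27
Best: 34 marks.

34 marks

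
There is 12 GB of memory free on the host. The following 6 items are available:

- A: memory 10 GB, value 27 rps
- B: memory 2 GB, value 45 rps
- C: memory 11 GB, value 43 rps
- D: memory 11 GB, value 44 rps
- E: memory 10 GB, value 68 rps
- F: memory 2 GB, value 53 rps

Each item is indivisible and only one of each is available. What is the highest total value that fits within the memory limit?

Check high-value combinations within 12 GB:
- E+F: memory 10+2=12, value 68+53=121
- B+E: memory 2+10=12, value 45+68=113
- B+F: memory 2+2=4, value 45+53=98
- A+F: memory 10+2=12, value 27+53=80
- A+B: memory 10+2=12, value 27+45=72
Best: 121 rps.

121 rps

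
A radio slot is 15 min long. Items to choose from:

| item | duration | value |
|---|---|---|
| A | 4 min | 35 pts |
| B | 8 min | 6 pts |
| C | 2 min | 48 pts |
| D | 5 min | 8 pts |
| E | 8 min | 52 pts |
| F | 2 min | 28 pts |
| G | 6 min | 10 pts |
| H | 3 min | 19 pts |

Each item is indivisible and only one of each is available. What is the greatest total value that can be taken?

147 pts

This is a 0/1 knapsack; check combinations near the capacity.
- C+E+F+H: duration 2+8+2+3=15, value 48+52+28+19=147
- A+C+E: duration 4+2+8=14, value 35+48+52=135
- A+C+F+H: duration 4+2+2+3=11, value 35+48+28+19=130
- C+E+F: duration 2+8+2=12, value 48+52+28=128
Best: 147 pts.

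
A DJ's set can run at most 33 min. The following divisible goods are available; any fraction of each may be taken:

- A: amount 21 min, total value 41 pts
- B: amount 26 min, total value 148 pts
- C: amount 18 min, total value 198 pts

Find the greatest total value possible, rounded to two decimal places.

283.38

Take in order of value per unit:
- C (198/18 per unit): all 18 → value 198, running total 198.00
- B (148/26 per unit): 15 of 26 → value 15×148/26 = 85.3846, running total 283.38
Total 283.38.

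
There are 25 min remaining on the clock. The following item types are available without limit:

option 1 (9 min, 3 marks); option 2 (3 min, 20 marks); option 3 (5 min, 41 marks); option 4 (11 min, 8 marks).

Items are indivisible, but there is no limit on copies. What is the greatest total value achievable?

Best value-per-unit is option 3 at 41/5, and filling with it alone uses time 5×5=25. No mix of the others beats 5×41 = 205.

205 marks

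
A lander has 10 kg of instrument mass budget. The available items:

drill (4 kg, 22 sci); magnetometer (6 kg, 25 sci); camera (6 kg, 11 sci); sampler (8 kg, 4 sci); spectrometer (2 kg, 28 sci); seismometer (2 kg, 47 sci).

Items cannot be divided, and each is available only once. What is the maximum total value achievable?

Check high-value combinations within 10 kg:
- magnetometer+spectrometer+seismometer: mass 6+2+2=10, value 25+28+47=100
- drill+spectrometer+seismometer: mass 4+2+2=8, value 22+28+47=97
- camera+spectrometer+seismometer: mass 6+2+2=10, value 11+28+47=86
- spectrometer+seismometer: mass 2+2=4, value 28+47=75
Best: 100 sci.

100 sci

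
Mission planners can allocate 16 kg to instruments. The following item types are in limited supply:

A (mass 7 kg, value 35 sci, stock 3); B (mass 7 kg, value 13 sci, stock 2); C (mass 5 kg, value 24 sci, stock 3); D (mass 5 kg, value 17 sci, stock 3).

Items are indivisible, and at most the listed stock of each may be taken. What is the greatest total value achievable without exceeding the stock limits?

Top feasible selections:
- 3×C: mass 15, value 72
- 2×A: mass 14, value 70
Best: 72 sci.

72 sci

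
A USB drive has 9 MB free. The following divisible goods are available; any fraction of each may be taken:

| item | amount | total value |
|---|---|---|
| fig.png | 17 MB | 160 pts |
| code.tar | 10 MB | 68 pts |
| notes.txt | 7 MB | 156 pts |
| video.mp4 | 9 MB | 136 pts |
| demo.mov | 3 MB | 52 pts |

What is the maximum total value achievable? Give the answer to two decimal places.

Take in order of value per unit:
- notes.txt (156/7 per unit): all 7 → value 156, running total 156.00
- demo.mov (52/3 per unit): 2 of 3 → value 2×52/3 = 34.6667, running total 190.67
Total 190.67.

190.67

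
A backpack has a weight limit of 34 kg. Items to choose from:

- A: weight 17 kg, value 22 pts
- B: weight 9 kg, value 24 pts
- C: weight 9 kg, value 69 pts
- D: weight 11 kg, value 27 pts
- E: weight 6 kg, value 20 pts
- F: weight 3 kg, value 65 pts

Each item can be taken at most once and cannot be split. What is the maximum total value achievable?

Check high-value combinations within 34 kg:
- B+C+D+F: weight 9+9+11+3=32, value 24+69+27+65=185
- C+D+E+F: weight 9+11+6+3=29, value 69+27+20+65=181
- B+C+E+F: weight 9+9+6+3=27, value 24+69+20+65=178
- C+D+F: weight 9+11+3=23, value 69+27+65=161
Best: 185 pts.

185 pts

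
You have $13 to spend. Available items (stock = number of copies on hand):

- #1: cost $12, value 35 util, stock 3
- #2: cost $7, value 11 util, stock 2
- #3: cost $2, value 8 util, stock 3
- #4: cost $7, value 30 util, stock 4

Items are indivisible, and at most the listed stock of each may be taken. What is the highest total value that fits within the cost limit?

54 util

Top feasible selections:
- 3×#3 + 1×#4: cost 13, value 54
- 2×#3 + 1×#4: cost 11, value 46
- 1×#3 + 1×#4: cost 9, value 38
Best: 54 util.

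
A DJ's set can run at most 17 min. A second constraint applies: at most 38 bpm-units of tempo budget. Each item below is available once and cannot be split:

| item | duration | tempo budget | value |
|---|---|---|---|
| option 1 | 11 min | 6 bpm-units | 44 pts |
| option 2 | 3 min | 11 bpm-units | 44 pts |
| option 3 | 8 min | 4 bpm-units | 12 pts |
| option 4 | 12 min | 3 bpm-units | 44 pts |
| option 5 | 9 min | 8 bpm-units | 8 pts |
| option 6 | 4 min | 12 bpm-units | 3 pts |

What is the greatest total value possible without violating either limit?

Feasible sets respecting both limits:
- option 1+option 2: duration 14, tempo budget 17, value 88
- option 2+option 4: duration 15, tempo budget 14, value 88
- option 2+option 3+option 6: duration 15, tempo budget 27, value 59
Best: 88 pts.

88 pts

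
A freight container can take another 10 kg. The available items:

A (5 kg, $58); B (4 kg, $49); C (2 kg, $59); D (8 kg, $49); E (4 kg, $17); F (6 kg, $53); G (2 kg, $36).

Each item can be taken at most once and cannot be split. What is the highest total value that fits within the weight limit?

$153

Check high-value combinations within 10 kg:
- A+C+G: weight 5+2+2=9, value 58+59+36=153
- C+F+G: weight 2+6+2=10, value 59+53+36=148
- B+C+G: weight 4+2+2=8, value 49+59+36=144
- B+C+E: weight 4+2+4=10, value 49+59+17=125
Best: $153.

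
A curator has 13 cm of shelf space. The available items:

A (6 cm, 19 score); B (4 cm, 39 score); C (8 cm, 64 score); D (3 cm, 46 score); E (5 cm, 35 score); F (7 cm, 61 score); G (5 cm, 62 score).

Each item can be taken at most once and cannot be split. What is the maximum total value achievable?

This is a 0/1 knapsack; check combinations near the capacity.
- B+D+G: length 4+3+5=12, value 39+46+62=147
- D+E+G: length 3+5+5=13, value 46+35+62=143
- C+G: length 8+5=13, value 64+62=126
- F+G: length 7+5=12, value 61+62=123
Best: 147 score.

147 score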